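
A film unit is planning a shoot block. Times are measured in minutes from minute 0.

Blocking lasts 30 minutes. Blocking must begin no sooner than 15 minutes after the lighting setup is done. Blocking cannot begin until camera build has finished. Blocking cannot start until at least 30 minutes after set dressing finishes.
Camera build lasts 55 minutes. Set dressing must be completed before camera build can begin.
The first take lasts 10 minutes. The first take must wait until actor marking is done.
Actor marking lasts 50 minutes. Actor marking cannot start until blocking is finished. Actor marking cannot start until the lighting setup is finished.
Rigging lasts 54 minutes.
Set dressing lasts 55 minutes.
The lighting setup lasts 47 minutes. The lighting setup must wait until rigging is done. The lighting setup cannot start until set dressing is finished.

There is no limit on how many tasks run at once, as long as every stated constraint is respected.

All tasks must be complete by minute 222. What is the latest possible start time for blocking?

132

Nothing follows the first take; the deadline of minute 222 is its only limit. It must start by 222 − 10 = minute 212.
Since the first take (must start by minute 212) depends on it, actor marking must finish by minute 212. Backing off its 50-minute duration gives a latest start of minute 162.
Blocking must finish before actor marking (must start by minute 162). With a 30-minute duration, blocking must start by 162 − 30 = minute 132.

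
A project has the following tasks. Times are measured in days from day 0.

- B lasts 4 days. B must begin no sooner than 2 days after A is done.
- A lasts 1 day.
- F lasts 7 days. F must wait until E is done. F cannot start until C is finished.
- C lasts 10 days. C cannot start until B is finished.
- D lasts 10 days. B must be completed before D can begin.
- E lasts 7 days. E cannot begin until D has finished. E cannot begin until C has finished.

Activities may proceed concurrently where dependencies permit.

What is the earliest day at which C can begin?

7

Nothing blocks A, so it runs from day 0 to day 1.
After A (finishes day 1, plus 2-day gap → day 3), B can start at day 3 and finishes at day 7.
C waits on B (finishes day 7), so the earliest it can start is day 7.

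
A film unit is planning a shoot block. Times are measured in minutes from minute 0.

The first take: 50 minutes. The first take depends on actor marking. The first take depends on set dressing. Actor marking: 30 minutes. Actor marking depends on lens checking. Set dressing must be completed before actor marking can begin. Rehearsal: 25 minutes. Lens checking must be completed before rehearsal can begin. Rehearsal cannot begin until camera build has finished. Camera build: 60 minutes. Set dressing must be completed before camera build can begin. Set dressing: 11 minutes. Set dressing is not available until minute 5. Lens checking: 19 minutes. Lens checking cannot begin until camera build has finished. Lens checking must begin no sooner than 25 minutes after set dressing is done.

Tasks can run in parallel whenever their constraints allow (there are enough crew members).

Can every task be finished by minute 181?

Yes

Set dressing cannot begin until its own release at minute 5. It runs from minute 5 to 5 + 11 = minute 16.
Camera build cannot begin until set dressing (finishes minute 16). It runs from minute 16 to 16 + 60 = minute 76.
Lens checking needs all of camera build (finishes minute 76); set dressing (finishes minute 16, plus 25-minute gap → minute 41). That puts its earliest start at minute 76; it finishes at 76 + 19 = minute 95.
Rehearsal needs all of lens checking (finishes minute 95); camera build (finishes minute 76). That puts its earliest start at minute 95; it finishes at 95 + 25 = minute 120.
Actor marking has to wait for lens checking (finishes minute 95); set dressing (finishes minute 16). The latest of these is minute 95, so actor marking runs minute 95 to 95 + 30 = minute 125.
The first take has to wait for actor marking (finishes minute 125); set dressing (finishes minute 16). The latest of these is minute 125, so the first take runs minute 125 to 125 + 50 = minute 175.
Every task is finished by minute 175, which is no later than the deadline of 181, so the schedule is feasible.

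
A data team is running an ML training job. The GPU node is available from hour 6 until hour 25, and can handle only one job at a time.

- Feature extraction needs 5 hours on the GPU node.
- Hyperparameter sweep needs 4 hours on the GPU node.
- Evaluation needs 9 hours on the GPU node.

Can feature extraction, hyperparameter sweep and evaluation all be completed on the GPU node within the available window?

Yes

The GPU node window is 25 − 6 = 19 hours.
Running back to back, the jobs need 5 + 4 + 9 = 18 hours on the GPU node.
Since 18 ≤ 19, they fit within the window.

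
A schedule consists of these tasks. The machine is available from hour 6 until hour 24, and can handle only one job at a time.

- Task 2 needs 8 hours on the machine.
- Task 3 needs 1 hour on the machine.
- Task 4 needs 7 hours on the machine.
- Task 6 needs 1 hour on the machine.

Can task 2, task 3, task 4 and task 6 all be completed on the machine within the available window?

Yes

The machine window is 24 − 6 = 18 hours.
Running back to back, the jobs need 8 + 1 + 7 + 1 = 17 hours on the machine.
Since 17 ≤ 18, they fit within the window.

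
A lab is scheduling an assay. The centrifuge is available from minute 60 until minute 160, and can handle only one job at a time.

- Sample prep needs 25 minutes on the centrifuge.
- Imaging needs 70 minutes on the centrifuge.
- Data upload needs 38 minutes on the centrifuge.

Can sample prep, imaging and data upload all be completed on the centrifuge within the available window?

The centrifuge window is 160 − 60 = 100 minutes.
Running back to back, the jobs need 25 + 70 + 38 = 133 minutes on the centrifuge.
Since 133 > 100, they cannot all fit.

No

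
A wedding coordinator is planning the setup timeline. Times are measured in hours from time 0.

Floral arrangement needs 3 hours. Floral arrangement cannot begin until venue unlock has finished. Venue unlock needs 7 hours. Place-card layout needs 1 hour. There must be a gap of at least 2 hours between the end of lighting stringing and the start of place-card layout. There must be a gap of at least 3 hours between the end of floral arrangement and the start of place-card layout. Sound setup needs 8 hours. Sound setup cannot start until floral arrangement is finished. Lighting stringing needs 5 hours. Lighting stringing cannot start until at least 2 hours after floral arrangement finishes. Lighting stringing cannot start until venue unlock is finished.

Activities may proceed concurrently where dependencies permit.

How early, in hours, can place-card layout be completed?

Venue unlock has no prerequisites, so it starts at hour 0 and finishes at hour 7.
After venue unlock (finishes hour 7), floral arrangement can start at hour 7 and finishes at hour 10.
Lighting stringing has to wait for floral arrangement (finishes hour 10, plus 2-hour gap → hour 12); venue unlock (finishes hour 7). The latest of these is hour 12, so lighting stringing runs hour 12 to 12 + 5 = hour 17.
Place-card layout cannot start until lighting stringing (finishes hour 17, plus 2-hour gap → hour 19); floral arrangement (finishes hour 10, plus 3-hour gap → hour 13). The controlling bound is hour 19, so place-card layout finishes at 19 + 1 = hour 20.

20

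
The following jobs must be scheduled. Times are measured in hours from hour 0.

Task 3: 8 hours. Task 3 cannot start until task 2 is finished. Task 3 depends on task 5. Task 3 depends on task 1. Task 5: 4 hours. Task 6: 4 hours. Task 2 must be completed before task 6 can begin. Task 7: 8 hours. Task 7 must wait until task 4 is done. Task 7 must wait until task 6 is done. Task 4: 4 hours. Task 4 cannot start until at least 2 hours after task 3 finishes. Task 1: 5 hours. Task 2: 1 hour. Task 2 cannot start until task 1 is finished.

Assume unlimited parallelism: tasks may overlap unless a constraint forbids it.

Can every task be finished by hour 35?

Yes

Task 5 can start immediately at hour 0; it finishes at hour 4.
Nothing blocks task 1, so it runs from hour 0 to hour 5.
Task 2 waits on task 1 (finishes hour 5), so it starts at hour 5 and finishes at 5 + 1 = hour 6.
After task 2 (finishes hour 6), task 6 can start at hour 6 and finishes at hour 10.
Task 3 has to wait for task 2 (finishes hour 6); task 5 (finishes hour 4); task 1 (finishes hour 5). The latest of these is hour 6, so task 3 runs hour 6 to 6 + 8 = hour 14.
After task 3 (finishes hour 14, plus 2-hour gap → hour 16), task 4 can start at hour 16 and finishes at hour 20.
For task 7: task 4 (finishes hour 20); task 6 (finishes hour 10). Taking the maximum gives a start of hour 20, and it finishes at 20 + 8 = hour 28.
Every task is finished by hour 28, which is no later than the deadline of 35, so the schedule is feasible.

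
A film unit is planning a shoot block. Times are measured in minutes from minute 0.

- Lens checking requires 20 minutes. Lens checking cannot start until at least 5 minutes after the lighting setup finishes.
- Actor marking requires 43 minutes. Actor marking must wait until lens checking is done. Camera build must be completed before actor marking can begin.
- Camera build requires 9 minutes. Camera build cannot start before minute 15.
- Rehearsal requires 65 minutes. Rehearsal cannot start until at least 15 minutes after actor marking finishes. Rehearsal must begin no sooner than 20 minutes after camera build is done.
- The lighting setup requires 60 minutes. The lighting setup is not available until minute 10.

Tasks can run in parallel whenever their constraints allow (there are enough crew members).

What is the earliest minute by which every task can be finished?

Camera build waits on its own release at minute 15, so it starts at minute 15 and finishes at 15 + 9 = minute 24.
The lighting setup waits on its own release at minute 10, so it starts at minute 10 and finishes at 10 + 60 = minute 70.
After the lighting setup (finishes minute 70, plus 5-minute gap → minute 75), lens checking can start at minute 75 and finishes at minute 95.
Actor marking needs all of lens checking (finishes minute 95); camera build (finishes minute 24). That puts its earliest start at minute 95; it finishes at 95 + 43 = minute 138.
Rehearsal has to wait for actor marking (finishes minute 138, plus 15-minute gap → minute 153); camera build (finishes minute 24, plus 20-minute gap → minute 44). The latest of these is minute 153, so rehearsal runs minute 153 to 153 + 65 = minute 218.
All tasks are finished once the last one completes. Finish times: The lighting setup at 70, Camera build at 24, Lens checking at 95, Actor marking at 138, Rehearsal at 218. The latest is minute 218.

218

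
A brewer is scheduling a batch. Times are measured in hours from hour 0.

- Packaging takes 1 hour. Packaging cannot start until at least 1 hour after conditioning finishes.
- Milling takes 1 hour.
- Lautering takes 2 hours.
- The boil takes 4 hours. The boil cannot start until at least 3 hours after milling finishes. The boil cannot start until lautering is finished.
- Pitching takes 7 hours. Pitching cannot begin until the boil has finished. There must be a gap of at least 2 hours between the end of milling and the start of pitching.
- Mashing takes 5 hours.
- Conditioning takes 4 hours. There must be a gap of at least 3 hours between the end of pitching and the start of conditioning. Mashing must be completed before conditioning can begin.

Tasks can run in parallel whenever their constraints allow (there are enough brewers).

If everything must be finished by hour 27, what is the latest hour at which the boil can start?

Packaging has no dependents, so it just needs to finish by hour 27. Starting by 27 − 1 = hour 26 achieves that.
Conditioning has to be done before packaging (must start by hour 26, minus 1-hour gap → hour 25). That means finishing by hour 25, i.e. starting by 25 − 4 = hour 21.
Pitching must finish before conditioning (must start by hour 21, minus 3-hour gap → hour 18). With a 7-hour duration, pitching must start by 18 − 7 = hour 11.
The boil feeds into pitching (must start by hour 11); so the boil must finish by hour 11 and therefore start by hour 7.

7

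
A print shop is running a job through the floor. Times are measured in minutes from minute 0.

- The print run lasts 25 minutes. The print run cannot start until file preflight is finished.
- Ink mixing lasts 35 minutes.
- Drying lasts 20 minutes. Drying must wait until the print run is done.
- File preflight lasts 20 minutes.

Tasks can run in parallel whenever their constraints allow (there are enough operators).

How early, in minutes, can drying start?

File preflight can start immediately at minute 0; it finishes at minute 20.
After file preflight (finishes minute 20), the print run can start at minute 20 and finishes at minute 45.
Drying waits on the print run (finishes minute 45), so the earliest it can start is minute 45.

45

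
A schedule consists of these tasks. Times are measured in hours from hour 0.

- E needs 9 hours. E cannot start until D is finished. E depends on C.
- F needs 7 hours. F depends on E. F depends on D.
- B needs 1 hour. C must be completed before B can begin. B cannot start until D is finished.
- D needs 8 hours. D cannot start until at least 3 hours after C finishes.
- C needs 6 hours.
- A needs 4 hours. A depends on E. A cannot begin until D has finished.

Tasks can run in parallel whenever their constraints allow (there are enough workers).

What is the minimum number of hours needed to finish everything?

33

C can start immediately at hour 0; it finishes at hour 6.
D cannot begin until C (finishes hour 6, plus 3-hour gap → hour 9). It runs from hour 9 to 9 + 8 = hour 17.
For E: D (finishes hour 17); C (finishes hour 6). Taking the maximum gives a start of hour 17, and it finishes at 17 + 9 = hour 26.
For F: E (finishes hour 26); D (finishes hour 17). Taking the maximum gives a start of hour 26, and it finishes at 26 + 7 = hour 33.
A cannot start until E (finishes hour 26); D (finishes hour 17). The controlling bound is hour 26, so A finishes at 26 + 4 = hour 30.
B has to wait for C (finishes hour 6); D (finishes hour 17). The latest of these is hour 17, so B runs hour 17 to 17 + 1 = hour 18.
All tasks are finished once the last one completes. Finish times: A at 30, B at 18, C at 6, D at 17, E at 26, F at 33. The latest is hour 33.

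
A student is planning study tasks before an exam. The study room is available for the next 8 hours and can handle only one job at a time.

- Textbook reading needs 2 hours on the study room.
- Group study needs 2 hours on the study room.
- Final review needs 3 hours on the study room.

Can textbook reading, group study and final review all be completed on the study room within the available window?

Yes

Running back to back, the jobs need 2 + 2 + 3 = 7 hours on the study room.
Since 7 ≤ 8, they fit within the window.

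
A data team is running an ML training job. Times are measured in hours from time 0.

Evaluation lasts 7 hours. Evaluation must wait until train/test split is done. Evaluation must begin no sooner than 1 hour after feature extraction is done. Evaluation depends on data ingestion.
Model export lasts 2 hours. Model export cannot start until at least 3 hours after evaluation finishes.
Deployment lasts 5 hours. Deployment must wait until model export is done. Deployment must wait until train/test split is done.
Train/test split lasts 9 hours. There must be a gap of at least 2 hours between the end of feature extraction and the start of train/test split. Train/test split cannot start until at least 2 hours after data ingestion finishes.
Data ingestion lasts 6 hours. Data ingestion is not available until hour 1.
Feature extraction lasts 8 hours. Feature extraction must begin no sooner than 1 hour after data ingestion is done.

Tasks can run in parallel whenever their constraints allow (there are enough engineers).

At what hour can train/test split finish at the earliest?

Data ingestion waits on its own release at hour 1, so it starts at hour 1 and finishes at 1 + 6 = hour 7.
After data ingestion (finishes hour 7, plus 1-hour gap → hour 8), feature extraction can start at hour 8 and finishes at hour 16.
Train/test split has to wait for feature extraction (finishes hour 16, plus 2-hour gap → hour 18); data ingestion (finishes hour 7, plus 2-hour gap → hour 9). The latest of these is hour 18, so train/test split runs hour 18 to 18 + 9 = hour 27.

27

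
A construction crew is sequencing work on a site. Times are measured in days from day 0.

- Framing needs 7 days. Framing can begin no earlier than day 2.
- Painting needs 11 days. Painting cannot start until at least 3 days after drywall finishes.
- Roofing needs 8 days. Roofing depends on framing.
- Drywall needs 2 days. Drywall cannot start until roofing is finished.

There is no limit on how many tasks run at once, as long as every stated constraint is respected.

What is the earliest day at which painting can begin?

22

Framing cannot begin until its own release at day 2. It runs from day 2 to 2 + 7 = day 9.
Roofing cannot begin until framing (finishes day 9). It runs from day 9 to 9 + 8 = day 17.
After roofing (finishes day 17), drywall can start at day 17 and finishes at day 19.
Painting waits on drywall (finishes day 19, plus 3-day gap → day 22), so the earliest it can start is day 22.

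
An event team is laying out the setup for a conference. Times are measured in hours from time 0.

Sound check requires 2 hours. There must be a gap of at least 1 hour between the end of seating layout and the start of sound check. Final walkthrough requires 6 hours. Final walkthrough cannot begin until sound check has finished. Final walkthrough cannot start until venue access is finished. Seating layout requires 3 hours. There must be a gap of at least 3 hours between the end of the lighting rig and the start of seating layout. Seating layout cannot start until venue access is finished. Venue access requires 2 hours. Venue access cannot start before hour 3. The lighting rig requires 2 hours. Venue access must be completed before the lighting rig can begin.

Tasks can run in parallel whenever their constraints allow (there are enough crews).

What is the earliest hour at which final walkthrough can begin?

Venue access cannot begin until its own release at hour 3. It runs from hour 3 to 3 + 2 = hour 5.
The lighting rig cannot begin until venue access (finishes hour 5). It runs from hour 5 to 5 + 2 = hour 7.
Seating layout cannot start until the lighting rig (finishes hour 7, plus 3-hour gap → hour 10); venue access (finishes hour 5). The controlling bound is hour 10, so seating layout finishes at 10 + 3 = hour 13.
Sound check cannot begin until seating layout (finishes hour 13, plus 1-hour gap → hour 14). It runs from hour 14 to 14 + 2 = hour 16.
Final walkthrough waits on sound check (finishes hour 16); venue access (finishes hour 5). The latest of these is hour 16, which is the earliest final walkthrough can start.

16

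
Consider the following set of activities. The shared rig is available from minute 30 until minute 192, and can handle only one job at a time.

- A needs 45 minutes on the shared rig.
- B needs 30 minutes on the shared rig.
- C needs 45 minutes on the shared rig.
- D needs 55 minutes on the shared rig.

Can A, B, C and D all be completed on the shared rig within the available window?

No

The shared rig window is 192 − 30 = 162 minutes.
Running back to back, the jobs need 45 + 30 + 45 + 55 = 175 minutes on the shared rig.
Since 175 > 162, they cannot all fit.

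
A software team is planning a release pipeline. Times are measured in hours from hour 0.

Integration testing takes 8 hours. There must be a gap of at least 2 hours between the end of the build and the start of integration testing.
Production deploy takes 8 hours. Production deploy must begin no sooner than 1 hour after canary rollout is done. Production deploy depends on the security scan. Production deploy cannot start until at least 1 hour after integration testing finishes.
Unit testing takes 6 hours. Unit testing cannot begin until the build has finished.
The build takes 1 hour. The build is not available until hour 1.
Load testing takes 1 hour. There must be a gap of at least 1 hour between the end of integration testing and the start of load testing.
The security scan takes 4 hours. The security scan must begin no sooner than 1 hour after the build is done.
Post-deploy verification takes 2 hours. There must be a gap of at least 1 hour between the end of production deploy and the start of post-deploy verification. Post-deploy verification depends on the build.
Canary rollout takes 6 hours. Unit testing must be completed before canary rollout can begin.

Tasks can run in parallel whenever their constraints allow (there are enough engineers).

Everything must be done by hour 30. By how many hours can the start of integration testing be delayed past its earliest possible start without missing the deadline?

6

The build cannot begin until its own release at hour 1. It runs from hour 1 to 1 + 1 = hour 2.
After the build (finishes hour 2, plus 2-hour gap → hour 4), integration testing can start at hour 4 and finishes at hour 12.

Working backward from the deadline:
Post-deploy verification has no dependents, so it just needs to finish by hour 30. Starting by 30 − 2 = hour 28 achieves that.
Production deploy has to be done before post-deploy verification (must start by hour 28, minus 1-hour gap → hour 27). That means finishing by hour 27, i.e. starting by 27 − 8 = hour 19.
Load testing must finish by hour 30; it takes 1 hour, so it must start by 30 − 1 = hour 29.
Integration testing has several dependents: load testing (must start by hour 29, minus 1-hour gap → hour 28); production deploy (must start by hour 19, minus 1-hour gap → hour 18). The earliest of those limits is hour 18, so integration testing must start by 18 − 8 = hour 10.
So integration testing can start as early as hour 4 and as late as hour 10, giving 10 − 4 = 6 hours of slack.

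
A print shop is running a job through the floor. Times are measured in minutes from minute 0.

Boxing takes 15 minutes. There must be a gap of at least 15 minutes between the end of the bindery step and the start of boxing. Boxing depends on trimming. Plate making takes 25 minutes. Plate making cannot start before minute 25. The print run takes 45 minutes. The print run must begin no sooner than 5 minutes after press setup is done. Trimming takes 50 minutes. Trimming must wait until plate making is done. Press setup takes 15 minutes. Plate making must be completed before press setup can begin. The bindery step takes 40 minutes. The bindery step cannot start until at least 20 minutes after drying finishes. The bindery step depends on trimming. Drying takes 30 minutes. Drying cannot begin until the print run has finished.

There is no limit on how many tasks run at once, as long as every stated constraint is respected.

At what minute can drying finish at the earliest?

Plate making cannot begin until its own release at minute 25. It runs from minute 25 to 25 + 25 = minute 50.
After plate making (finishes minute 50), press setup can start at minute 50 and finishes at minute 65.
After press setup (finishes minute 65, plus 5-minute gap → minute 70), the print run can start at minute 70 and finishes at minute 115.
After the print run (finishes minute 115), drying can start at minute 115 and finishes at minute 145.

145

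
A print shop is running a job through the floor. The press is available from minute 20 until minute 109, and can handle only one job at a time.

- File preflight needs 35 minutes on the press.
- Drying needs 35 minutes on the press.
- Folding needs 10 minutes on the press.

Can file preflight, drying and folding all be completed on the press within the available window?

The press window is 109 − 20 = 89 minutes.
Running back to back, the jobs need 35 + 35 + 10 = 80 minutes on the press.
Since 80 ≤ 89, they fit within the window.

Yes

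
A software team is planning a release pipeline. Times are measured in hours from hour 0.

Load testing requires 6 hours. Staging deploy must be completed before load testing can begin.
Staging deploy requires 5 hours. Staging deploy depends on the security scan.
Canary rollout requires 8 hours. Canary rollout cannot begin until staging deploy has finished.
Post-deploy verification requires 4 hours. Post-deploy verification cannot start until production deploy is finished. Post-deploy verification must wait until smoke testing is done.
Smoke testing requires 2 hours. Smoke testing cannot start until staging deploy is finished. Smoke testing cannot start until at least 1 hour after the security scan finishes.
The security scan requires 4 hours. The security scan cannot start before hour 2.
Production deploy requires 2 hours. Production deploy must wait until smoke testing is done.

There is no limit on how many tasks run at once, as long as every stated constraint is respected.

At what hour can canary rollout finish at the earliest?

19

After its own release at hour 2, the security scan can start at hour 2 and finishes at hour 6.
Staging deploy waits on the security scan (finishes hour 6), so it starts at hour 6 and finishes at 6 + 5 = hour 11.
Canary rollout waits on staging deploy (finishes hour 11), so it starts at hour 11 and finishes at 11 + 8 = hour 19.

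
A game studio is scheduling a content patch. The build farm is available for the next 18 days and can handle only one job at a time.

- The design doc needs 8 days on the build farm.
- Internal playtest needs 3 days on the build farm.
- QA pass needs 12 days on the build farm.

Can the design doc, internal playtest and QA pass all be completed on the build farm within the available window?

Running back to back, the jobs need 8 + 3 + 12 = 23 days on the build farm.
Since 23 > 18, they cannot all fit.

No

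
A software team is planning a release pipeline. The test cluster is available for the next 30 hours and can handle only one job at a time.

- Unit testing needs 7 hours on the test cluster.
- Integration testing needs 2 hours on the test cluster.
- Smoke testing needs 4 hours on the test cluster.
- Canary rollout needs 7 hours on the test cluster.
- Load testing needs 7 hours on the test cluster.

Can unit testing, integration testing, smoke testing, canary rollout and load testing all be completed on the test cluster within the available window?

Yes

Running back to back, the jobs need 7 + 2 + 4 + 7 + 7 = 27 hours on the test cluster.
Since 27 ≤ 30, they fit within the window.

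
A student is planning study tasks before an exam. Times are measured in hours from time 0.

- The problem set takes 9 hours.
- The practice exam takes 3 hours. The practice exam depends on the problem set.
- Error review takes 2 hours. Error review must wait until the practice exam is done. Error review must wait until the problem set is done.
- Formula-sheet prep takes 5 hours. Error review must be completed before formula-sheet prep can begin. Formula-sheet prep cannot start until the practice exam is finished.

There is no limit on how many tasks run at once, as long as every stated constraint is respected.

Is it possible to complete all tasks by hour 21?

Yes

Nothing blocks the problem set, so it runs from hour 0 to hour 9.
The practice exam waits on the problem set (finishes hour 9), so it starts at hour 9 and finishes at 9 + 3 = hour 12.
Error review has to wait for the practice exam (finishes hour 12); the problem set (finishes hour 9). The latest of these is hour 12, so error review runs hour 12 to 12 + 2 = hour 14.
Formula-sheet prep needs all of error review (finishes hour 14); the practice exam (finishes hour 12). That puts its earliest start at hour 14; it finishes at 14 + 5 = hour 19.
Every task is finished by hour 19, which is no later than the deadline of 21, so the schedule is feasible.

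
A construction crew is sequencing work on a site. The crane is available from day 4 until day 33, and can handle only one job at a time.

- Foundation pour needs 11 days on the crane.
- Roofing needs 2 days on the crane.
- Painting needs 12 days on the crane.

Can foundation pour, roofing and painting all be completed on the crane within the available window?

Yes

The crane window is 33 − 4 = 29 days.
Running back to back, the jobs need 11 + 2 + 12 = 25 days on the crane.
Since 25 ≤ 29, they fit within the window.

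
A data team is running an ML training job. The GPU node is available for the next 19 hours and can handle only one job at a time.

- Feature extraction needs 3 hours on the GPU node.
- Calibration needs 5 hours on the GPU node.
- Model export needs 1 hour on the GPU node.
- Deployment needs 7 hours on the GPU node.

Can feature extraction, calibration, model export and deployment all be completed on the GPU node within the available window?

Yes

Running back to back, the jobs need 3 + 5 + 1 + 7 = 16 hours on the GPU node.
Since 16 ≤ 19, they fit within the window.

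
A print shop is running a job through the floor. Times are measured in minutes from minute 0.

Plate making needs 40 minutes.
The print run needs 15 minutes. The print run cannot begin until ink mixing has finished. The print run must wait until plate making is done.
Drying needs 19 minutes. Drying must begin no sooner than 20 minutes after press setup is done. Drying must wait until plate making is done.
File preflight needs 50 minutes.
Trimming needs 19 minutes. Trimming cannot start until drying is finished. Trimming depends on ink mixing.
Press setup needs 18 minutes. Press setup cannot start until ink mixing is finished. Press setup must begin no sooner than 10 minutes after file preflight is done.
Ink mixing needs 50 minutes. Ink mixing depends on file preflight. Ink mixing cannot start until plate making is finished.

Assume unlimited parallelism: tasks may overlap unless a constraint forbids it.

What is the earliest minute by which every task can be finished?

Plate making has no prerequisites, so it starts at minute 0 and finishes at minute 40.
File preflight can start immediately at minute 0; it finishes at minute 50.
Ink mixing has to wait for file preflight (finishes minute 50); plate making (finishes minute 40). The latest of these is minute 50, so ink mixing runs minute 50 to 50 + 50 = minute 100.
The print run cannot start until ink mixing (finishes minute 100); plate making (finishes minute 40). The controlling bound is minute 100, so the print run finishes at 100 + 15 = minute 115.
Press setup cannot start until ink mixing (finishes minute 100); file preflight (finishes minute 50, plus 10-minute gap → minute 60). The controlling bound is minute 100, so press setup finishes at 100 + 18 = minute 118.
For drying: press setup (finishes minute 118, plus 20-minute gap → minute 138); plate making (finishes minute 40). Taking the maximum gives a start of minute 138, and it finishes at 138 + 19 = minute 157.
Trimming has to wait for drying (finishes minute 157); ink mixing (finishes minute 100). The latest of these is minute 157, so trimming runs minute 157 to 157 + 19 = minute 176.
All tasks are finished once the last one completes. Finish times: File preflight at 50, Plate making at 40, Ink mixing at 100, Press setup at 118, The print run at 115, Drying at 157, Trimming at 176. The latest is minute 176.

176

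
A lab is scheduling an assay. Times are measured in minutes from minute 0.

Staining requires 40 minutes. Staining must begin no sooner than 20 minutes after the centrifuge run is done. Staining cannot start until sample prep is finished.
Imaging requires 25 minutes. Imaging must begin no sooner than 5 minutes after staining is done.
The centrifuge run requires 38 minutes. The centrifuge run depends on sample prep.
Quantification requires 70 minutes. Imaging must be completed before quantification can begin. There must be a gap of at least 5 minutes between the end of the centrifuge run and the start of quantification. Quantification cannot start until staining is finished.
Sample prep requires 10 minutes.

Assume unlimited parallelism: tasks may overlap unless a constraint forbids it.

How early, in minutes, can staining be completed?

Sample prep has no prerequisites, so it starts at minute 0 and finishes at minute 10.
The centrifuge run cannot begin until sample prep (finishes minute 10). It runs from minute 10 to 10 + 38 = minute 48.
Staining needs all of the centrifuge run (finishes minute 48, plus 20-minute gap → minute 68); sample prep (finishes minute 10). That puts its earliest start at minute 68; it finishes at 68 + 40 = minute 108.

108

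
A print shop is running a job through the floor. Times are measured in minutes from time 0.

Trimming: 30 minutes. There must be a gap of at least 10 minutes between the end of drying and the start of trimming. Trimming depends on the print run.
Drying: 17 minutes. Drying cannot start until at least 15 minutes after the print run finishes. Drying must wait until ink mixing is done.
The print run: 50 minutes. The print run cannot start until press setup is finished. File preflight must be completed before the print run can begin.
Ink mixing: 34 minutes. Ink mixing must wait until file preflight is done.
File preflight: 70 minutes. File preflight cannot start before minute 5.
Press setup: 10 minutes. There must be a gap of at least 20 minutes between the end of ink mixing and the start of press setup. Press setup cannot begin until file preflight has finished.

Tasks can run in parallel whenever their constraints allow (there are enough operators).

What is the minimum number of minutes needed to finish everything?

261

After its own release at minute 5, file preflight can start at minute 5 and finishes at minute 75.
Ink mixing waits on file preflight (finishes minute 75), so it starts at minute 75 and finishes at 75 + 34 = minute 109.
Press setup has to wait for ink mixing (finishes minute 109, plus 20-minute gap → minute 129); file preflight (finishes minute 75). The latest of these is minute 129, so press setup runs minute 129 to 129 + 10 = minute 139.
The print run has to wait for press setup (finishes minute 139); file preflight (finishes minute 75). The latest of these is minute 139, so the print run runs minute 139 to 139 + 50 = minute 189.
Drying cannot start until the print run (finishes minute 189, plus 15-minute gap → minute 204); ink mixing (finishes minute 109). The controlling bound is minute 204, so drying finishes at 204 + 17 = minute 221.
Trimming needs all of drying (finishes minute 221, plus 10-minute gap → minute 231); the print run (finishes minute 189). That puts its earliest start at minute 231; it finishes at 231 + 30 = minute 261.
All tasks are finished once the last one completes. Finish times: File preflight at 75, Ink mixing at 109, Press setup at 139, The print run at 189, Drying at 221, Trimming at 261. The latest is minute 261.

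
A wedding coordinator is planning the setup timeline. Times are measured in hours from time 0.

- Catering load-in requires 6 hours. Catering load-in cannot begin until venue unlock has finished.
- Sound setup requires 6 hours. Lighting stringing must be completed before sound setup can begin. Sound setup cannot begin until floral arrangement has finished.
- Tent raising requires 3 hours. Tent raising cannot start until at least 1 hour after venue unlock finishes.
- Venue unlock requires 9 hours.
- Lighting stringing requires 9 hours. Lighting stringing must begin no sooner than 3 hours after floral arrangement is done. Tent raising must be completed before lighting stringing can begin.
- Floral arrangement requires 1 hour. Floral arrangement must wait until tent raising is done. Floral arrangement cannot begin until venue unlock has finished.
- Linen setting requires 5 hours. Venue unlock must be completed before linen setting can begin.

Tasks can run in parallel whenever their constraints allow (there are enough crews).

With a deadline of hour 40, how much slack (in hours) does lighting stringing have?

Venue unlock can start immediately at hour 0; it finishes at hour 9.
After venue unlock (finishes hour 9, plus 1-hour gap → hour 10), tent raising can start at hour 10 and finishes at hour 13.
Floral arrangement has to wait for tent raising (finishes hour 13); venue unlock (finishes hour 9). The latest of these is hour 13, so floral arrangement runs hour 13 to 13 + 1 = hour 14.
Lighting stringing needs all of floral arrangement (finishes hour 14, plus 3-hour gap → hour 17); tent raising (finishes hour 13). That puts its earliest start at hour 17; it finishes at 17 + 9 = hour 26.

Working backward from the deadline:
Sound setup must finish by hour 40; it takes 6 hours, so it must start by 40 − 6 = hour 34.
Lighting stringing feeds into sound setup (must start by hour 34); so lighting stringing must finish by hour 34 and therefore start by hour 25.
So lighting stringing can start as early as hour 17 and as late as hour 25, giving 25 − 17 = 8 hours of slack.

8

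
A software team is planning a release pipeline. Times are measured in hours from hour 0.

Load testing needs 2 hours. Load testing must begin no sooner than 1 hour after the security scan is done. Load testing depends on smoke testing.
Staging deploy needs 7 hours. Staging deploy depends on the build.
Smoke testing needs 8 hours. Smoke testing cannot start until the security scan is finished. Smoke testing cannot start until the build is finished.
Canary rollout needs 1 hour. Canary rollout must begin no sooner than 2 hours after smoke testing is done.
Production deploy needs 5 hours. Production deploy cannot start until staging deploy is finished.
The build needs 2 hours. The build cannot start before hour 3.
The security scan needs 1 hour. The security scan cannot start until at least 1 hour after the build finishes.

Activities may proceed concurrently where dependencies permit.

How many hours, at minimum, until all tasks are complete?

After its own release at hour 3, the build can start at hour 3 and finishes at hour 5.
Staging deploy waits on the build (finishes hour 5), so it starts at hour 5 and finishes at 5 + 7 = hour 12.
Production deploy cannot begin until staging deploy (finishes hour 12). It runs from hour 12 to 12 + 5 = hour 17.
After the build (finishes hour 5, plus 1-hour gap → hour 6), the security scan can start at hour 6 and finishes at hour 7.
Smoke testing cannot start until the security scan (finishes hour 7); the build (finishes hour 5). The controlling bound is hour 7, so smoke testing finishes at 7 + 8 = hour 15.
Load testing needs all of the security scan (finishes hour 7, plus 1-hour gap → hour 8); smoke testing (finishes hour 15). That puts its earliest start at hour 15; it finishes at 15 + 2 = hour 17.
Canary rollout waits on smoke testing (finishes hour 15, plus 2-hour gap → hour 17), so it starts at hour 17 and finishes at 17 + 1 = hour 18.
All tasks are finished once the last one completes. Finish times: The build at 5, The security scan at 7, Staging deploy at 12, Smoke testing at 15, Canary rollout at 18, Load testing at 17, Production deploy at 17. The latest is hour 18.

18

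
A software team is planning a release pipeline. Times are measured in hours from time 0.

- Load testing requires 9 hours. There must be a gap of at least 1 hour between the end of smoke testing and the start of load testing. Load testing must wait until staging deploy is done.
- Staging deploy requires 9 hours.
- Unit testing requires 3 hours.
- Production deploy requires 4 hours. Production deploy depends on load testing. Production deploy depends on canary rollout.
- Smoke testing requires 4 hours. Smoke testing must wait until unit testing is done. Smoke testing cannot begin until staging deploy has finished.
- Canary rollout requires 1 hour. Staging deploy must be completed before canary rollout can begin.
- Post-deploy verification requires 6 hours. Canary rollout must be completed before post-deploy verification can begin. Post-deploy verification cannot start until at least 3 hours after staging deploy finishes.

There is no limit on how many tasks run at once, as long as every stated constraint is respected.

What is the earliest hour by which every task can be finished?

27

Nothing blocks staging deploy, so it runs from hour 0 to hour 9.
After staging deploy (finishes hour 9), canary rollout can start at hour 9 and finishes at hour 10.
Post-deploy verification needs all of canary rollout (finishes hour 10); staging deploy (finishes hour 9, plus 3-hour gap → hour 12). That puts its earliest start at hour 12; it finishes at 12 + 6 = hour 18.
Nothing blocks unit testing, so it runs from hour 0 to hour 3.
Smoke testing cannot start until unit testing (finishes hour 3); staging deploy (finishes hour 9). The controlling bound is hour 9, so smoke testing finishes at 9 + 4 = hour 13.
Load testing cannot start until smoke testing (finishes hour 13, plus 1-hour gap → hour 14); staging deploy (finishes hour 9). The controlling bound is hour 14, so load testing finishes at 14 + 9 = hour 23.
Production deploy cannot start until load testing (finishes hour 23); canary rollout (finishes hour 10). The controlling bound is hour 23, so production deploy finishes at 23 + 4 = hour 27.
All tasks are finished once the last one completes. Finish times: Unit testing at 3, Staging deploy at 9, Smoke testing at 13, Canary rollout at 10, Load testing at 23, Production deploy at 27, Post-deploy verification at 18. The latest is hour 27.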